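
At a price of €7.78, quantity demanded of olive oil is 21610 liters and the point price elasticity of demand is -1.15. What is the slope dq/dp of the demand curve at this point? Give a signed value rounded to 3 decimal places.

-3194.280

Ed = (dq/dp)·(p/q) ⇒ dq/dp = Ed·q/p = (-1.15)·21610/7.78 = -3194.28020…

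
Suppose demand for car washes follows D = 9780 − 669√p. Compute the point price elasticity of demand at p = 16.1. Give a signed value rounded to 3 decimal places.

-0.189

dD/dp = −669/(2√p) = -83.3649. At p = 16.1, D = 7095.65.
Ed = (dD/dp)·(p/D) = (-83.3649) × (16.1/7095.65) = -0.18915…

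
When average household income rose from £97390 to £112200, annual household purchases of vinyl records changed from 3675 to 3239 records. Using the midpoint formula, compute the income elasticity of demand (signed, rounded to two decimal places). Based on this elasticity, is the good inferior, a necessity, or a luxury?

-0.89; inferior

%ΔQ = (3239 − 3675)/[( 3675 + 3239)/2] = -436/3457 = -0.126120…
%ΔIncome = (112200 − 97390)/[( 97390 + 112200)/2] = 14810/104795 = 0.141323…
E_income = (-436/3457) / (14810/104795) = -0.8924…
E_income < 0 ⇒ inferior good.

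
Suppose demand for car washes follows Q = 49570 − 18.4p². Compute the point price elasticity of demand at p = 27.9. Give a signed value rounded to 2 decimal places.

dQ/dp = −2·18.4·p = -1026.72. At p = 27.9, Q = 35247.256.
Ed = (dQ/dp)·(p/Q) = (-1026.72) × (27.9/35247.256) = -0.8127…

-0.81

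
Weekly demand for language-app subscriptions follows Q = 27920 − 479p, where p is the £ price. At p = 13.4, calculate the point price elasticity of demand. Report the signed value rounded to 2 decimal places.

-0.30

dQ/dp = −479. At p = 13.4, Q = 27920 − 479(13.4) = 21501.4.
Ed = (dQ/dp)·(p/Q) = −479 × (13.4/21501.4) = -0.2985…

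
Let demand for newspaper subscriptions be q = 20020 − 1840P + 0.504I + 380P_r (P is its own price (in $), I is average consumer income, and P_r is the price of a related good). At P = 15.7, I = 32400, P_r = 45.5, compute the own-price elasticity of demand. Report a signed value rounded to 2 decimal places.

At the given values, q = 20020 − 1840(15.7) + 0.504(32400) + 380(45.5) = 24751.6.
∂q/∂P = −1840.
E = (-1840) × (15.7/24751.6) = -1.1671…

-1.17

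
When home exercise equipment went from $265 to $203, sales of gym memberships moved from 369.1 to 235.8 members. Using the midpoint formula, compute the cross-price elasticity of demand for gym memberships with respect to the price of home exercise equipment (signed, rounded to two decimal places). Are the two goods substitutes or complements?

1.66; substitutes

%ΔQ_{gym memberships} = (235.8 − 369.1)/avg = -133.3/302.45 = -0.440734…
%ΔP_{home exercise equipment} = (203 − 265)/avg = -62/234 = -0.264957…
E_cross = (-133.3/302.45) / (-62/234) = 1.6634…
E_cross > 0 ⇒ the goods are substitutes.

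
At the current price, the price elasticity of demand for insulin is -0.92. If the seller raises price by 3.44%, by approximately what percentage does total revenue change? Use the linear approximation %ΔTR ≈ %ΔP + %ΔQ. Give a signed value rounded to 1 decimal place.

%ΔQ ≈ Ed × %ΔP = (-0.92) × (+3.44%) = -3.1648%
%ΔTR ≈ %ΔP + %ΔQ = (+3.44%) + (-3.1648%) = +0.2752%

+0.3%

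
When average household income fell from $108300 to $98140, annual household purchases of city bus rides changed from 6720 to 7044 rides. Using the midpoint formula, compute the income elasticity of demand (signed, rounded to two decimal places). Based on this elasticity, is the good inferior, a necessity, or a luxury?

-0.48; inferior

%ΔQ = (7044 − 6720)/[( 6720 + 7044)/2] = 324/6882 = 0.047079…
%ΔIncome = (98140 − 108300)/[( 108300 + 98140)/2] = -10160/103220 = -0.098430…
E_income = (324/6882) / (-10160/103220) = -0.4783…
E_income < 0 ⇒ inferior good.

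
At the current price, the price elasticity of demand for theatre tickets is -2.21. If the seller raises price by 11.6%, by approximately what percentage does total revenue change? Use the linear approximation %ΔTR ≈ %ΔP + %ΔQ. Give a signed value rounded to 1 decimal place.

%ΔQ ≈ Ed × %ΔP = (-2.21) × (+11.6%) = -25.6360%
%ΔTR ≈ %ΔP + %ΔQ = (+11.6%) + (-25.6360%) = -14.0360%

-14.0%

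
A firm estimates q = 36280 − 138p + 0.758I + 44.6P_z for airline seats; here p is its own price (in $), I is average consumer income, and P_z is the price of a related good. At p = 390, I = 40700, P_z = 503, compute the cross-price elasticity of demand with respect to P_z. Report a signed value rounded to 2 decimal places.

At the given values, q = 36280 − 138(390) + 0.758(40700) + 44.6(503) = 35744.4.
∂q/∂P_z = 44.6.
E = (44.6) × (503/35744.4) = 0.6276…

0.63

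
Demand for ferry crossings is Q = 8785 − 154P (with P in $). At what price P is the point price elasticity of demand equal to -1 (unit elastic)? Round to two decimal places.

Ed = −154P/(8785 − 154P). Set this equal to -1:
154P = 1·(8785 − 154P) ⇒ 154P(1 + 1) = 1·8785
P = 1·8785 / (154·2) = 28.5227…

28.52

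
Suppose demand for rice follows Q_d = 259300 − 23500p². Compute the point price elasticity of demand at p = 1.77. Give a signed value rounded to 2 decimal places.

-0.79

dQ_d/dp = −2·23500·p = -83190. At p = 1.77, Q_d = 185676.85.
Ed = (dQ_d/dp)·(p/Q_d) = (-83190) × (1.77/185676.85) = -0.7930…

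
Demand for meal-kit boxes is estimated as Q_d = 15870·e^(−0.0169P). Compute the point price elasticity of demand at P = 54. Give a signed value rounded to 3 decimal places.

-0.913

dQ_d/dP = −0.0169·Q_d = -107.678. At P = 54, Q_d = 6371.47.
Ed = (dQ_d/dP)·(P/Q_d) = (-107.678) × (54/6371.47) = -0.9126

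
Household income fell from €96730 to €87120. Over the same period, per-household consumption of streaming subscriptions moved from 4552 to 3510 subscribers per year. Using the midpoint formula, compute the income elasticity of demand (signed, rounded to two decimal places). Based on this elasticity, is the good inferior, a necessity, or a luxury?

2.47; luxury

%ΔQ = (3510 − 4552)/[( 4552 + 3510)/2] = -1042/4031 = -0.258496…
%ΔIncome = (87120 − 96730)/[( 96730 + 87120)/2] = -9610/91925 = -0.104541…
E_income = (-1042/4031) / (-9610/91925) = 2.4726…
E_income > 1 ⇒ normal good, luxury.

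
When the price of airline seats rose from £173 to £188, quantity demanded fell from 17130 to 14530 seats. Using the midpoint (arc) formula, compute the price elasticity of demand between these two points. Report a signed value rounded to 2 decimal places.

%ΔQ = (14530 − 17130) / [(17130 + 14530)/2] = -2600/15830 = -0.164245…
%ΔP = (188 − 173) / [(173 + 188)/2] = 15/180.5 = 0.083102…
Arc Ed = %ΔQ / %ΔP = (-2600/15830) / (15/180.5) = -1.9764…

-1.98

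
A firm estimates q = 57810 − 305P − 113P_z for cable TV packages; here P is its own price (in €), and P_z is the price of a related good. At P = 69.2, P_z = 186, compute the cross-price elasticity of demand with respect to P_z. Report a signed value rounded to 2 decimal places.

-1.34

At the given values, q = 57810 − 305(69.2) − 113(186) = 15686.
∂q/∂P_z = -113.
E = (-113) × (186/15686) = -1.3399…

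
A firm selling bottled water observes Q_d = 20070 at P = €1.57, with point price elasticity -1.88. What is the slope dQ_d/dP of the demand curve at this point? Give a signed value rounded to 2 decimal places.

Ed = (dQ_d/dP)·(P/Q_d) ⇒ dQ_d/dP = Ed·Q_d/P = (-1.88)·20070/1.57 = -24032.8662…

-24032.87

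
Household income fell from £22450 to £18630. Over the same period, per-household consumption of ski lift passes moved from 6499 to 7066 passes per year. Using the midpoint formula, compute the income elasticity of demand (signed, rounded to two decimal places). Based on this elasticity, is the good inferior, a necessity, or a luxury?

-0.45; inferior

%ΔQ = (7066 − 6499)/[( 6499 + 7066)/2] = 567/6782.5 = 0.083597…
%ΔIncome = (18630 − 22450)/[( 22450 + 18630)/2] = -3820/20540 = -0.185978…
E_income = (567/6782.5) / (-3820/20540) = -0.4495…
E_income < 0 ⇒ inferior good.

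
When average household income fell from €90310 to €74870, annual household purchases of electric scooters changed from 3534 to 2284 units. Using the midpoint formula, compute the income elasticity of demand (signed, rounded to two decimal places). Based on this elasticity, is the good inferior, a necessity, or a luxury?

%ΔQ = (2284 − 3534)/[( 3534 + 2284)/2] = -1250/2909 = -0.429700…
%ΔIncome = (74870 − 90310)/[( 90310 + 74870)/2] = -15440/82590 = -0.186947…
E_income = (-1250/2909) / (-15440/82590) = 2.2985…
E_income > 1 ⇒ normal good, luxury.

2.30; luxury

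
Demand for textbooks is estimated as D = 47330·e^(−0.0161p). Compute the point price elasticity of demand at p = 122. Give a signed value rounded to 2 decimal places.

-1.96

dD/dp = −0.0161·D = -106.886. At p = 122, D = 6638.89.
Ed = (dD/dp)·(p/D) = (-106.886) × (122/6638.89) = -1.9642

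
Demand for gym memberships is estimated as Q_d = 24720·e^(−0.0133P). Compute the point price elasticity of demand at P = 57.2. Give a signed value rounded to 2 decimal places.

dQ_d/dP = −0.0133·Q_d = -153.641. At P = 57.2, Q_d = 11551.9.
Ed = (dQ_d/dP)·(P/Q_d) = (-153.641) × (57.2/11551.9) = -0.7607…

-0.76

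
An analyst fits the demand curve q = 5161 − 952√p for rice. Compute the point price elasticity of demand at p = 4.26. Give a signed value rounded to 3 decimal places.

dq/dp = −952/(2√p) = -230.623. At p = 4.26, q = 3196.09.
Ed = (dq/dp)·(p/q) = (-230.623) × (4.26/3196.09) = -0.30739…

-0.307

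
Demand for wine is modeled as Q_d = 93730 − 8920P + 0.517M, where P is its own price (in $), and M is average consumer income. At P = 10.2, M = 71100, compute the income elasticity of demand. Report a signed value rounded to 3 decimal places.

At the given values, Q_d = 93730 − 8920(10.2) + 0.517(71100) = 39504.7.
∂Q_d/∂M = 0.517.
E = (0.517) × (71100/39504.7) = 0.93048…

0.930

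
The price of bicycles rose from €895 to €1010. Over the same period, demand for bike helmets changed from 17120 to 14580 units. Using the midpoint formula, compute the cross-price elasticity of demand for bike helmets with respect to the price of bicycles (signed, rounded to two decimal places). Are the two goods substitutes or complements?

%ΔQ_{bike helmets} = (14580 − 17120)/avg = -2540/15850 = -0.160252…
%ΔP_{bicycles} = (1010 − 895)/avg = 115/952.5 = 0.120734…
E_cross = (-2540/15850) / (115/952.5) = -1.3273…
E_cross < 0 ⇒ the goods are complements.

-1.33; complements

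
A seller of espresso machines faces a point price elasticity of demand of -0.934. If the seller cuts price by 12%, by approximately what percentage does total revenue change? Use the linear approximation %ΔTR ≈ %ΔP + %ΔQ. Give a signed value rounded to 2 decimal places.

-0.79%

%ΔQ ≈ Ed × %ΔP = (-0.934) × (-12%) = +11.2080%
%ΔTR ≈ %ΔP + %ΔQ = (-12%) + (+11.2080%) = -0.7920%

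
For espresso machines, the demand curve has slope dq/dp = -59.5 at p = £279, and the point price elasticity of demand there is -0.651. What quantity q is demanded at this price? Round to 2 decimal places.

25500.00

Ed = (dq/dp)·(p/q) ⇒ q = (dq/dp)·p/Ed = (-59.5)·279/(-0.651) = 25500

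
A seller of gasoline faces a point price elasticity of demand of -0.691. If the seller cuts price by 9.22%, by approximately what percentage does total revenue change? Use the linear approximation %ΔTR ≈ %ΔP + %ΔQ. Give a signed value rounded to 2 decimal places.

-2.85%

%ΔQ ≈ Ed × %ΔP = (-0.691) × (-9.22%) = +6.3710%
%ΔTR ≈ %ΔP + %ΔQ = (-9.22%) + (+6.3710%) = -2.8490%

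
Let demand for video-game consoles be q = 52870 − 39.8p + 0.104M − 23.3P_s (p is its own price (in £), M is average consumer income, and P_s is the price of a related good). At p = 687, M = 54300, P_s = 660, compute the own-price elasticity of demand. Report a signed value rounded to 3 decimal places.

At the given values, q = 52870 − 39.8(687) + 0.104(54300) − 23.3(660) = 15796.6.
∂q/∂p = −39.8.
E = (-39.8) × (687/15796.6) = -1.73091…

-1.731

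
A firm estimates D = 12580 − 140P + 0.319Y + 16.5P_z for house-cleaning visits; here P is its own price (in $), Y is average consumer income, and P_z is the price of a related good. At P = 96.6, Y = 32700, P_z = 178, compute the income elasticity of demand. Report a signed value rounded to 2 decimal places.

At the given values, D = 12580 − 140(96.6) + 0.319(32700) + 16.5(178) = 12424.3.
∂D/∂Y = 0.319.
E = (0.319) × (32700/12424.3) = 0.8395…

0.84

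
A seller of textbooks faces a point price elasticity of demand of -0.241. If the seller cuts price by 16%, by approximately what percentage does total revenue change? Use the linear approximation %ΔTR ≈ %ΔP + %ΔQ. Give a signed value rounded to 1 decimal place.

-12.1%

%ΔQ ≈ Ed × %ΔP = (-0.241) × (-16%) = +3.8560%
%ΔTR ≈ %ΔP + %ΔQ = (-16%) + (+3.8560%) = -12.1440%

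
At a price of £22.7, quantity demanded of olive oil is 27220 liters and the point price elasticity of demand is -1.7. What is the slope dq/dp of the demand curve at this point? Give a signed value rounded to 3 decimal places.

-2038.502

Ed = (dq/dp)·(p/q) ⇒ dq/dp = Ed·q/p = (-1.7)·27220/22.7 = -2038.50220…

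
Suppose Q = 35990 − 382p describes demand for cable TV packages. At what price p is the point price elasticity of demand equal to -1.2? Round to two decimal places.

51.39

Ed = −382p/(35990 − 382p). Set this equal to -1.2:
382p = 1.2·(35990 − 382p) ⇒ 382p(1 + 1.2) = 1.2·35990
p = 1.2·35990 / (382·2.2) = 51.3898…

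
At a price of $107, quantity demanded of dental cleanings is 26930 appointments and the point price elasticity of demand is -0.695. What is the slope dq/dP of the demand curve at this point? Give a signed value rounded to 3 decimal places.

Ed = (dq/dP)·(P/q) ⇒ dq/dP = Ed·q/P = (-0.695)·26930/107 = -174.91915…

-174.919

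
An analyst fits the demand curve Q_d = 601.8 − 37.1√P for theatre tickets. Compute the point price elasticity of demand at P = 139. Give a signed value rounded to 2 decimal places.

-1.33

dQ_d/dP = −37.1/(2√P) = -1.57339. At P = 139, Q_d = 164.397.
Ed = (dQ_d/dP)·(P/Q_d) = (-1.57339) × (139/164.397) = -1.3303…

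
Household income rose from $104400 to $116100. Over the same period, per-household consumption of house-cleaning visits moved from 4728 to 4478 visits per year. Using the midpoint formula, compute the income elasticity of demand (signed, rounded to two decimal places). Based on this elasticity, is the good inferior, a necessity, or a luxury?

%ΔQ = (4478 − 4728)/[( 4728 + 4478)/2] = -250/4603 = -0.054312…
%ΔIncome = (116100 − 104400)/[( 104400 + 116100)/2] = 11700/110250 = 0.106122…
E_income = (-250/4603) / (11700/110250) = -0.5117…
E_income < 0 ⇒ inferior good.

-0.51; inferior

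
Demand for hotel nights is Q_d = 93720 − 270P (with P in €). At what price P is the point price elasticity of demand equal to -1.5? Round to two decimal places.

Ed = −270P/(93720 − 270P). Set this equal to -1.5:
270P = 1.5·(93720 − 270P) ⇒ 270P(1 + 1.5) = 1.5·93720
P = 1.5·93720 / (270·2.5) = 208.2666…

208.27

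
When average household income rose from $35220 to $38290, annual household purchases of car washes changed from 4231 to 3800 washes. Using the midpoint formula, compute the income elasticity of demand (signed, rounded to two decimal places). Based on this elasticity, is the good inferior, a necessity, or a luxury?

%ΔQ = (3800 − 4231)/[( 4231 + 3800)/2] = -431/4015.5 = -0.107334…
%ΔIncome = (38290 − 35220)/[( 35220 + 38290)/2] = 3070/36755 = 0.083526…
E_income = (-431/4015.5) / (3070/36755) = -1.2850…
E_income < 0 ⇒ inferior good.

-1.29; inferior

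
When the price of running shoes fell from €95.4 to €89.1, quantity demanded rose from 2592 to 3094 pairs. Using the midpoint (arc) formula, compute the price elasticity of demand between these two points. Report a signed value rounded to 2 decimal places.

%ΔQ = (3094 − 2592) / [(2592 + 3094)/2] = 502/2843 = 0.176574…
%ΔP = (89.1 − 95.4) / [(95.4 + 89.1)/2] = -6.3/92.25 = -0.068292…
Arc Ed = %ΔQ / %ΔP = (502/2843) / (-6.3/92.25) = -2.5855…

-2.59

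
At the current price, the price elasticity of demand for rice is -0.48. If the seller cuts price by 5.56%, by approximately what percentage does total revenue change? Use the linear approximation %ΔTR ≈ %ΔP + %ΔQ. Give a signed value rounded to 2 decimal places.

%ΔQ ≈ Ed × %ΔP = (-0.48) × (-5.56%) = +2.6688%
%ΔTR ≈ %ΔP + %ΔQ = (-5.56%) + (+2.6688%) = -2.8912%

-2.89%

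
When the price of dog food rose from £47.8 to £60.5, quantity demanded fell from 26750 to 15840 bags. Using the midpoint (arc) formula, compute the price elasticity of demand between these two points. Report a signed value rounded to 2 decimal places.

%ΔQ = (15840 − 26750) / [(26750 + 15840)/2] = -10910/21295 = -0.512326…
%ΔP = (60.5 − 47.8) / [(47.8 + 60.5)/2] = 12.7/54.15 = 0.234533…
Arc Ed = %ΔQ / %ΔP = (-10910/21295) / (12.7/54.15) = -2.1844…

-2.18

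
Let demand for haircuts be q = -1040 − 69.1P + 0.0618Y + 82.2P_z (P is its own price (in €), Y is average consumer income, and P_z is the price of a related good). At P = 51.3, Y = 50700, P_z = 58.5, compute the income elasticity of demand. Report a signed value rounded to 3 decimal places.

0.933

At the given values, q = -1040 − 69.1(51.3) + 0.0618(50700) + 82.2(58.5) = 3357.13.
∂q/∂Y = 0.0618.
E = (0.0618) × (50700/3357.13) = 0.93331…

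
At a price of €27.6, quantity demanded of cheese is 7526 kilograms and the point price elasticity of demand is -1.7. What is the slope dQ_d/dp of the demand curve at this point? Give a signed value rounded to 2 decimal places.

-463.56

Ed = (dQ_d/dp)·(p/Q_d) ⇒ dQ_d/dp = Ed·Q_d/p = (-1.7)·7526/27.6 = -463.5579…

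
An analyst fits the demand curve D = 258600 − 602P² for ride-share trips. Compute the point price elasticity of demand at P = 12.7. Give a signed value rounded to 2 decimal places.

-1.20

dD/dP = −2·602·P = -15290.8. At P = 12.7, D = 161503.42.
Ed = (dD/dP)·(P/D) = (-15290.8) × (12.7/161503.42) = -1.2024…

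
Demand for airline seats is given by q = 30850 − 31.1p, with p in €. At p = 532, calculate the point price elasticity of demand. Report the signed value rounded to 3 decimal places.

-1.157

dq/dp = −31.1. At p = 532, q = 30850 − 31.1(532) = 14304.8.
Ed = (dq/dp)·(p/q) = −31.1 × (532/14304.8) = -1.15661…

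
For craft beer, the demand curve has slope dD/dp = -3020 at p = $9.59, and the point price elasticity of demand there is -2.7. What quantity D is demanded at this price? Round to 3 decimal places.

Ed = (dD/dp)·(p/D) ⇒ D = (dD/dp)·p/Ed = (-3020)·9.59/(-2.7) = 10726.59259…

10726.593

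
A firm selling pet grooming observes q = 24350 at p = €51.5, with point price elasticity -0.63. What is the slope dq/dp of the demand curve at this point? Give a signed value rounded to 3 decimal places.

Ed = (dq/dp)·(p/q) ⇒ dq/dp = Ed·q/p = (-0.63)·24350/51.5 = -297.87378…

-297.874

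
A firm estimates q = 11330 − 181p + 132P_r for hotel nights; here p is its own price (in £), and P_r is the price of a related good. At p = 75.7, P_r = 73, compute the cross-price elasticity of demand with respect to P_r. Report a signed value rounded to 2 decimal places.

At the given values, q = 11330 − 181(75.7) + 132(73) = 7264.3.
∂q/∂P_r = 132.
E = (132) × (73/7264.3) = 1.3264…

1.33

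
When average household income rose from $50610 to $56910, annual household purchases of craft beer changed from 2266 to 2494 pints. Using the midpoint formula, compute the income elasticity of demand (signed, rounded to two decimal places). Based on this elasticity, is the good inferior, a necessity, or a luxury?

%ΔQ = (2494 − 2266)/[( 2266 + 2494)/2] = 228/2380 = 0.095798…
%ΔIncome = (56910 − 50610)/[( 50610 + 56910)/2] = 6300/53760 = 0.117187…
E_income = (228/2380) / (6300/53760) = 0.8174…
0 < E_income < 1 ⇒ normal good, necessity.

0.82; necessity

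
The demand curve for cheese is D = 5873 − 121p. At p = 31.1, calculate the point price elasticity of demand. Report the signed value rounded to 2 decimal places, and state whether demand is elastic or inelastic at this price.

-1.78; elastic

dD/dp = −121. At p = 31.1, D = 5873 − 121(31.1) = 2109.9.
Ed = (dD/dp)·(p/D) = −121 × (31.1/2109.9) = -1.7835…
|Ed| = 1.78 > 1, so demand is elastic.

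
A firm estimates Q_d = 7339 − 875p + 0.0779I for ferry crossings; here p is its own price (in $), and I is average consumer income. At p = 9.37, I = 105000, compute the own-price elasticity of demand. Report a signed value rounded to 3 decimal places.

-1.120

At the given values, Q_d = 7339 − 875(9.37) + 0.0779(105000) = 7319.75.
∂Q_d/∂p = −875.
E = (-875) × (9.37/7319.75) = -1.12008…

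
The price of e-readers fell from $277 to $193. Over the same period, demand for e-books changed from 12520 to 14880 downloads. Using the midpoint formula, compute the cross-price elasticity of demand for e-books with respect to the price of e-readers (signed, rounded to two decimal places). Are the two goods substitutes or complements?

%ΔQ_{e-books} = (14880 − 12520)/avg = 2360/13700 = 0.172262…
%ΔP_{e-readers} = (193 − 277)/avg = -84/235 = -0.357446…
E_cross = (2360/13700) / (-84/235) = -0.4819…
E_cross < 0 ⇒ the goods are complements.

-0.48; complements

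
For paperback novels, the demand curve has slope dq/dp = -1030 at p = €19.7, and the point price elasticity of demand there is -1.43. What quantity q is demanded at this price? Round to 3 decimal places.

Ed = (dq/dp)·(p/q) ⇒ q = (dq/dp)·p/Ed = (-1030)·19.7/(-1.43) = 14189.51048…

14189.510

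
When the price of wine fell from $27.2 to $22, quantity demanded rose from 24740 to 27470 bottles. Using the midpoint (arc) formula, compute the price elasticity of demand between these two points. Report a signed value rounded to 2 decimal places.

-0.49

%ΔQ = (27470 − 24740) / [(24740 + 27470)/2] = 2730/26105 = 0.104577…
%ΔP = (22 − 27.2) / [(27.2 + 22)/2] = -5.2/24.6 = -0.211382…
Arc Ed = %ΔQ / %ΔP = (2730/26105) / (-5.2/24.6) = -0.4947…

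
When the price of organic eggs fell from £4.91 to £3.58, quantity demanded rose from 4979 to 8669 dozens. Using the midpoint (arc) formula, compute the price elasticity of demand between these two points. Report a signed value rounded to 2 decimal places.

%ΔQ = (8669 − 4979) / [(4979 + 8669)/2] = 3690/6824 = 0.540738…
%ΔP = (3.58 − 4.91) / [(4.91 + 3.58)/2] = -1.33/4.245 = -0.313309…
Arc Ed = %ΔQ / %ΔP = (3690/6824) / (-1.33/4.245) = -1.7258…

-1.73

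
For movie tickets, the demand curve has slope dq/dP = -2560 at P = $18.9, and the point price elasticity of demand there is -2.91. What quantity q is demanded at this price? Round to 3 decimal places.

16626.804

Ed = (dq/dP)·(P/q) ⇒ q = (dq/dP)·P/Ed = (-2560)·18.9/(-2.91) = 16626.80412…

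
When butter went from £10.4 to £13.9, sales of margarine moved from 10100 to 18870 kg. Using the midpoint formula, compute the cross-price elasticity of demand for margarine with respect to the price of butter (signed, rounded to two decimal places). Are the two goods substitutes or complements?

%ΔQ_{margarine} = (18870 − 10100)/avg = 8770/14485 = 0.605453…
%ΔP_{butter} = (13.9 − 10.4)/avg = 3.5/12.15 = 0.288065…
E_cross = (8770/14485) / (3.5/12.15) = 2.1017…
E_cross > 0 ⇒ the goods are substitutes.

2.10; substitutes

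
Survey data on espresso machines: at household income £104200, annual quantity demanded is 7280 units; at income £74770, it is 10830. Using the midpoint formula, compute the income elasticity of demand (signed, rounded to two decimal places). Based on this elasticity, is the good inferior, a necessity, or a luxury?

-1.19; inferior

%ΔQ = (10830 − 7280)/[( 7280 + 10830)/2] = 3550/9055 = 0.392048…
%ΔIncome = (74770 − 104200)/[( 104200 + 74770)/2] = -29430/89485 = -0.328881…
E_income = (3550/9055) / (-29430/89485) = -1.1920…
E_income < 0 ⇒ inferior good.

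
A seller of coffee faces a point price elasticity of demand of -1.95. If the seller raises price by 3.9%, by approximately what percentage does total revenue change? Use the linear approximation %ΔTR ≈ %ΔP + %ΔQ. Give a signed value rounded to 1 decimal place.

%ΔQ ≈ Ed × %ΔP = (-1.95) × (+3.9%) = -7.6050%
%ΔTR ≈ %ΔP + %ΔQ = (+3.9%) + (-7.6050%) = -3.7050%

-3.7%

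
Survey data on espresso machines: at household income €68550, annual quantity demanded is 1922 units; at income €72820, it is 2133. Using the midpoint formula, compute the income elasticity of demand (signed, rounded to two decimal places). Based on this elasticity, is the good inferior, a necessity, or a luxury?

%ΔQ = (2133 − 1922)/[( 1922 + 2133)/2] = 211/2027.5 = 0.104069…
%ΔIncome = (72820 − 68550)/[( 68550 + 72820)/2] = 4270/70685 = 0.060408…
E_income = (211/2027.5) / (4270/70685) = 1.7227…
E_income > 1 ⇒ normal good, luxury.

1.72; luxury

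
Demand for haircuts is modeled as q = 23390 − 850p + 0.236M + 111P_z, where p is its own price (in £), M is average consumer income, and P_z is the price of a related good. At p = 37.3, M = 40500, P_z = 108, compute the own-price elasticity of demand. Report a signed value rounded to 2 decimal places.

-2.40

At the given values, q = 23390 − 850(37.3) + 0.236(40500) + 111(108) = 13231.
∂q/∂p = −850.
E = (-850) × (37.3/13231) = -2.3962…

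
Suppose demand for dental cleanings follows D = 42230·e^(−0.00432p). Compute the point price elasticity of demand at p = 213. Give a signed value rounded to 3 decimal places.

-0.920

dD/dp = −0.00432·D = -72.6916. At p = 213, D = 16826.8.
Ed = (dD/dp)·(p/D) = (-72.6916) × (213/16826.8) = -0.92016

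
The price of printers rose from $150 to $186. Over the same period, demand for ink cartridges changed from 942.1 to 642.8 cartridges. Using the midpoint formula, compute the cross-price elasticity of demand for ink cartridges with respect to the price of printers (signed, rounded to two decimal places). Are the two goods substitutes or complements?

%ΔQ_{ink cartridges} = (642.8 − 942.1)/avg = -299.3/792.45 = -0.377689…
%ΔP_{printers} = (186 − 150)/avg = 36/168 = 0.214285…
E_cross = (-299.3/792.45) / (36/168) = -1.7625…
E_cross < 0 ⇒ the goods are complements.

-1.76; complements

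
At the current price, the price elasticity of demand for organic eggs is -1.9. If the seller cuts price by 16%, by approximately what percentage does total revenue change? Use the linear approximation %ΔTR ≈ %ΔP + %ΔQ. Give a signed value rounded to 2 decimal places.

%ΔQ ≈ Ed × %ΔP = (-1.9) × (-16%) = +30.4000%
%ΔTR ≈ %ΔP + %ΔQ = (-16%) + (+30.4000%) = +14.4000%

+14.40%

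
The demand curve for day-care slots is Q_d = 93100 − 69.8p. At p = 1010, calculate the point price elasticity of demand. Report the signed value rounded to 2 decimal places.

dQ_d/dp = −69.8. At p = 1010, Q_d = 93100 − 69.8(1010) = 22602.
Ed = (dQ_d/dp)·(p/Q_d) = −69.8 × (1010/22602) = -3.1191…

-3.12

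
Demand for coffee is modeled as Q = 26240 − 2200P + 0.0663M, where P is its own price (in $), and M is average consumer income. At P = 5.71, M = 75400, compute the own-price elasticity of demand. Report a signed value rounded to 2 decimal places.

At the given values, Q = 26240 − 2200(5.71) + 0.0663(75400) = 18677.02.
∂Q/∂P = −2200.
E = (-2200) × (5.71/18677.02) = -0.6725…

-0.67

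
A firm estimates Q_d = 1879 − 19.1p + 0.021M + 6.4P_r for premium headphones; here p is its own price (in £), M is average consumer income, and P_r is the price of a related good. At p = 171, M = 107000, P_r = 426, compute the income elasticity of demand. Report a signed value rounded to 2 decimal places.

At the given values, Q_d = 1879 − 19.1(171) + 0.021(107000) + 6.4(426) = 3586.3.
∂Q_d/∂M = 0.021.
E = (0.021) × (107000/3586.3) = 0.6265…

0.63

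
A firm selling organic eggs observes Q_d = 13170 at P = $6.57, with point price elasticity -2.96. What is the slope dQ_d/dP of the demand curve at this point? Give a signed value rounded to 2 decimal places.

Ed = (dQ_d/dP)·(P/Q_d) ⇒ dQ_d/dP = Ed·Q_d/P = (-2.96)·13170/6.57 = -5933.5159…

-5933.52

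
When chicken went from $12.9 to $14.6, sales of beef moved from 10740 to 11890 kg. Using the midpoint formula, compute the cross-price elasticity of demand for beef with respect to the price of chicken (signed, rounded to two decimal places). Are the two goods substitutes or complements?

%ΔQ_{beef} = (11890 − 10740)/avg = 1150/11315 = 0.101634…
%ΔP_{chicken} = (14.6 − 12.9)/avg = 1.7/13.75 = 0.123636…
E_cross = (1150/11315) / (1.7/13.75) = 0.8220…
E_cross > 0 ⇒ the goods are substitutes.

0.82; substitutes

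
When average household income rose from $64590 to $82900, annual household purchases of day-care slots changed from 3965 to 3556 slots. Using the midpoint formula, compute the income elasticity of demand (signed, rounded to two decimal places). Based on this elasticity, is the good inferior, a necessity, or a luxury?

-0.44; inferior

%ΔQ = (3556 − 3965)/[( 3965 + 3556)/2] = -409/3760.5 = -0.108762…
%ΔIncome = (82900 − 64590)/[( 64590 + 82900)/2] = 18310/73745 = 0.248288…
E_income = (-409/3760.5) / (18310/73745) = -0.4380…
E_income < 0 ⇒ inferior good.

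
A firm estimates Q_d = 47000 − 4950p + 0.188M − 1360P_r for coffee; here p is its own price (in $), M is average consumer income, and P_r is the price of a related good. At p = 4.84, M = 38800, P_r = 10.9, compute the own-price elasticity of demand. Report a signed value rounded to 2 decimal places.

-1.54

At the given values, Q_d = 47000 − 4950(4.84) + 0.188(38800) − 1360(10.9) = 15512.4.
∂Q_d/∂p = −4950.
E = (-4950) × (4.84/15512.4) = -1.5444…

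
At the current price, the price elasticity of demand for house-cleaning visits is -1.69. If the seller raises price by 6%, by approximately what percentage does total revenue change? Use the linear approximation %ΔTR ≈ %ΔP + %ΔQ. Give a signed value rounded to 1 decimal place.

%ΔQ ≈ Ed × %ΔP = (-1.69) × (+6%) = -10.1400%
%ΔTR ≈ %ΔP + %ΔQ = (+6%) + (-10.1400%) = -4.1400%

-4.1%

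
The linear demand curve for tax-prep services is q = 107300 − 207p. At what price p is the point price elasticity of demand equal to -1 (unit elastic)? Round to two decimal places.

259.18

Ed = −207p/(107300 − 207p). Set this equal to -1:
207p = 1·(107300 − 207p) ⇒ 207p(1 + 1) = 1·107300
p = 1·107300 / (207·2) = 259.1787…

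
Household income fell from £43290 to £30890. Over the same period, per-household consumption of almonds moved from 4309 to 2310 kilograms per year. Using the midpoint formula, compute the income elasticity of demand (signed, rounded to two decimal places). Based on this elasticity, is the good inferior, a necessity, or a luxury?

%ΔQ = (2310 − 4309)/[( 4309 + 2310)/2] = -1999/3309.5 = -0.604018…
%ΔIncome = (30890 − 43290)/[( 43290 + 30890)/2] = -12400/37090 = -0.334321…
E_income = (-1999/3309.5) / (-12400/37090) = 1.8066…
E_income > 1 ⇒ normal good, luxury.

1.81; luxury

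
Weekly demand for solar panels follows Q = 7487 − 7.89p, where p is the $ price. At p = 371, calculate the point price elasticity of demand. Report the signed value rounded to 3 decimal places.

-0.642

dQ/dp = −7.89. At p = 371, Q = 7487 − 7.89(371) = 4559.81.
Ed = (dQ/dp)·(p/Q) = −7.89 × (371/4559.81) = -0.64195…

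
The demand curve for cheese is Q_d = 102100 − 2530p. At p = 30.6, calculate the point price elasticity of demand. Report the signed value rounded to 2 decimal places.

dQ_d/dp = −2530. At p = 30.6, Q_d = 102100 − 2530(30.6) = 24682.
Ed = (dQ_d/dp)·(p/Q_d) = −2530 × (30.6/24682) = -3.1366…

-3.14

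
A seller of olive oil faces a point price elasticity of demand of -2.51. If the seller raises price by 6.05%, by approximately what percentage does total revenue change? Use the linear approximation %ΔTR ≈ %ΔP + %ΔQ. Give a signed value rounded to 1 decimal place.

-9.1%

%ΔQ ≈ Ed × %ΔP = (-2.51) × (+6.05%) = -15.1855%
%ΔTR ≈ %ΔP + %ΔQ = (+6.05%) + (-15.1855%) = -9.1355%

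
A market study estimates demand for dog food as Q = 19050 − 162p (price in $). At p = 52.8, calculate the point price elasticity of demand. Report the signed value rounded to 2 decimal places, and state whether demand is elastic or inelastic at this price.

-0.81; inelastic

dQ/dp = −162. At p = 52.8, Q = 19050 − 162(52.8) = 10496.4.
Ed = (dQ/dp)·(p/Q) = −162 × (52.8/10496.4) = -0.8149…
|Ed| = 0.81 < 1, so demand is inelastic.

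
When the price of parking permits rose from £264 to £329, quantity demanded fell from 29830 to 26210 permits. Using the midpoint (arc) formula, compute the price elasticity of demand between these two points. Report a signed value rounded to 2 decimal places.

-0.59

%ΔQ = (26210 − 29830) / [(29830 + 26210)/2] = -3620/28020 = -0.129193…
%ΔP = (329 − 264) / [(264 + 329)/2] = 65/296.5 = 0.219224…
Arc Ed = %ΔQ / %ΔP = (-3620/28020) / (65/296.5) = -0.5893…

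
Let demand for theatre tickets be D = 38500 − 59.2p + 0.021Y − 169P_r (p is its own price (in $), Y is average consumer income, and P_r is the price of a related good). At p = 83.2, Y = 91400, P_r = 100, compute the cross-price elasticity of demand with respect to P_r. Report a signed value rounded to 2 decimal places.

-0.91

At the given values, D = 38500 − 59.2(83.2) + 0.021(91400) − 169(100) = 18593.96.
∂D/∂P_r = -169.
E = (-169) × (100/18593.96) = -0.9088…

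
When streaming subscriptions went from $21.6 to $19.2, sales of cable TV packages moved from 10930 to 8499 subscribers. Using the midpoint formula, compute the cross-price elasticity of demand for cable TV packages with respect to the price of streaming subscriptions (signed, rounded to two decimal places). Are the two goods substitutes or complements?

2.13; substitutes

%ΔQ_{cable TV packages} = (8499 − 10930)/avg = -2431/9714.5 = -0.250244…
%ΔP_{streaming subscriptions} = (19.2 − 21.6)/avg = -2.4/20.4 = -0.117647…
E_cross = (-2431/9714.5) / (-2.4/20.4) = 2.1270…
E_cross > 0 ⇒ the goods are substitutes.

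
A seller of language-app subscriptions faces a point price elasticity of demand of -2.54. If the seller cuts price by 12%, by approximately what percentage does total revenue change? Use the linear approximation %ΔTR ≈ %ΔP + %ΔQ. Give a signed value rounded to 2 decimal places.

+18.48%

%ΔQ ≈ Ed × %ΔP = (-2.54) × (-12%) = +30.4800%
%ΔTR ≈ %ΔP + %ΔQ = (-12%) + (+30.4800%) = +18.4800%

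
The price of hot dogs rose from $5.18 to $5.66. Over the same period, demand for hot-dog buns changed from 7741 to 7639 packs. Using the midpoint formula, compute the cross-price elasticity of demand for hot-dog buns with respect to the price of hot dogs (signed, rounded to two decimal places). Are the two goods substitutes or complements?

-0.15; complements

%ΔQ_{hot-dog buns} = (7639 − 7741)/avg = -102/7690 = -0.013263…
%ΔP_{hot dogs} = (5.66 − 5.18)/avg = 0.48/5.42 = 0.088560…
E_cross = (-102/7690) / (0.48/5.42) = -0.1497…
E_cross < 0 ⇒ the goods are complements.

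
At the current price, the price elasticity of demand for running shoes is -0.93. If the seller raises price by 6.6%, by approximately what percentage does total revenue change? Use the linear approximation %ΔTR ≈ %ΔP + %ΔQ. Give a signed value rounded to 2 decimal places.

+0.46%

%ΔQ ≈ Ed × %ΔP = (-0.93) × (+6.6%) = -6.1380%
%ΔTR ≈ %ΔP + %ΔQ = (+6.6%) + (-6.1380%) = +0.4620%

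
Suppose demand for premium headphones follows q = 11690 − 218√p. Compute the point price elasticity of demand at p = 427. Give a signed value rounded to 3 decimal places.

dq/dp = −218/(2√p) = -5.27488. At p = 427, q = 7185.25.
Ed = (dq/dp)·(p/q) = (-5.27488) × (427/7185.25) = -0.31347…

-0.313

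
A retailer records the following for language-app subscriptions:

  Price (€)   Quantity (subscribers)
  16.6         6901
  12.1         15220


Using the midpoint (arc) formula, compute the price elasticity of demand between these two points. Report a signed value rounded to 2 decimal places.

-2.40

%ΔQ = (15220 − 6901) / [(6901 + 15220)/2] = 8319/11060.5 = 0.752135…
%ΔP = (12.1 − 16.6) / [(16.6 + 12.1)/2] = -4.5/14.35 = -0.313588…
Arc Ed = %ΔQ / %ΔP = (8319/11060.5) / (-4.5/14.35) = -2.3984…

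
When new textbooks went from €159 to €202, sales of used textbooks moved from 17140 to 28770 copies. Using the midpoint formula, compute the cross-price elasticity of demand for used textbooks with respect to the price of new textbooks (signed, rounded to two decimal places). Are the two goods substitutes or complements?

2.13; substitutes

%ΔQ_{used textbooks} = (28770 − 17140)/avg = 11630/22955 = 0.506643…
%ΔP_{new textbooks} = (202 − 159)/avg = 43/180.5 = 0.238227…
E_cross = (11630/22955) / (43/180.5) = 2.1267…
E_cross > 0 ⇒ the goods are substitutes.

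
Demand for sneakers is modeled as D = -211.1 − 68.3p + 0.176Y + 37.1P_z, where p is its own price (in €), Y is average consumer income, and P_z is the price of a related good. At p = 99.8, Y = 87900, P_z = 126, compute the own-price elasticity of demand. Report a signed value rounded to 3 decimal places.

-0.520

At the given values, D = -211.1 − 68.3(99.8) + 0.176(87900) + 37.1(126) = 13117.56.
∂D/∂p = −68.3.
E = (-68.3) × (99.8/13117.56) = -0.51963…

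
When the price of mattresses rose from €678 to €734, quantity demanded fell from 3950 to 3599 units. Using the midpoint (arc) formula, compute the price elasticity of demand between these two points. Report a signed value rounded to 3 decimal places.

-1.172

%ΔQ = (3599 − 3950) / [(3950 + 3599)/2] = -351/3774.5 = -0.092992…
%ΔP = (734 − 678) / [(678 + 734)/2] = 56/706 = 0.079320…
Arc Ed = %ΔQ / %ΔP = (-351/3774.5) / (56/706) = -1.17236…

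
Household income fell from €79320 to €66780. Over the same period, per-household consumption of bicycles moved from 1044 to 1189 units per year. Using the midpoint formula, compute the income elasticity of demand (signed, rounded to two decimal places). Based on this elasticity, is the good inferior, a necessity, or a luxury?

-0.76; inferior

%ΔQ = (1189 − 1044)/[( 1044 + 1189)/2] = 145/1116.5 = 0.129870…
%ΔIncome = (66780 − 79320)/[( 79320 + 66780)/2] = -12540/73050 = -0.171663…
E_income = (145/1116.5) / (-12540/73050) = -0.7565…
E_income < 0 ⇒ inferior good.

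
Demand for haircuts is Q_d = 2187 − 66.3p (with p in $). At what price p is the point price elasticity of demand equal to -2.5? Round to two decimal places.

23.56

Ed = −66.3p/(2187 − 66.3p). Set this equal to -2.5:
66.3p = 2.5·(2187 − 66.3p) ⇒ 66.3p(1 + 2.5) = 2.5·2187
p = 2.5·2187 / (66.3·3.5) = 23.5617…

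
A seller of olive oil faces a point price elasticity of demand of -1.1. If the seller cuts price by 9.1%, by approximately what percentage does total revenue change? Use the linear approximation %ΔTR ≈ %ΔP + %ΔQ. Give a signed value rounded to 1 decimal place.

+0.9%

%ΔQ ≈ Ed × %ΔP = (-1.1) × (-9.1%) = +10.0100%
%ΔTR ≈ %ΔP + %ΔQ = (-9.1%) + (+10.0100%) = +0.9100%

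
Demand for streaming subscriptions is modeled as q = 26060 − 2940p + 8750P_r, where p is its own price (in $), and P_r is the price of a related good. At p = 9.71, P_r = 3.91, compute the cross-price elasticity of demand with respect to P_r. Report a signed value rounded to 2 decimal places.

At the given values, q = 26060 − 2940(9.71) + 8750(3.91) = 31725.1.
∂q/∂P_r = 8750.
E = (8750) × (3.91/31725.1) = 1.0784…

1.08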